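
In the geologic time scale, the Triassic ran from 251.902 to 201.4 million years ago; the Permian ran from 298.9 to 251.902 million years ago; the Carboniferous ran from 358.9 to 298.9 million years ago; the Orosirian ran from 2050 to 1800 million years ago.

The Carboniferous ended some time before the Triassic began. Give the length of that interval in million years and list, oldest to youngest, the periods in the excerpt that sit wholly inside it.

46.998 million years; Permian

The Carboniferous closes at 298.9 Ma and the Triassic opens at 251.902 Ma, so the interval is 298.9 − 251.902 = 46.998 Myr.
A period fits inside if it starts at or after 298.9 Ma and ends at or before 251.902 Ma; oldest first that gives Permian.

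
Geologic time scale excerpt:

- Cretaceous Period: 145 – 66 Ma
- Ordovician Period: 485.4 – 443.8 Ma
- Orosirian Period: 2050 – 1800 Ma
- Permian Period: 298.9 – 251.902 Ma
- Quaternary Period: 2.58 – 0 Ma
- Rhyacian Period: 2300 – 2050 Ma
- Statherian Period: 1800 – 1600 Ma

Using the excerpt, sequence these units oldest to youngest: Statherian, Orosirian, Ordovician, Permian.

Orosirian, then Statherian, then Ordovician, then Permian

The oldest of these is Orosirian (starts 2050 Ma) and the youngest is Permian (ends 251.902 Ma).
In between, by decreasing start age: Statherian (1800), Ordovician (485.4).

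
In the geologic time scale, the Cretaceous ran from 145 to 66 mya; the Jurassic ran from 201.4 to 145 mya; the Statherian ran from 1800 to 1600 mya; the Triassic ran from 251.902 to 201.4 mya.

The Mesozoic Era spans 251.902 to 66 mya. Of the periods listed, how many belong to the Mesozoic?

Periods inside 251.902–66 Ma: Triassic, Jurassic, Cretaceous — 3 in total.

3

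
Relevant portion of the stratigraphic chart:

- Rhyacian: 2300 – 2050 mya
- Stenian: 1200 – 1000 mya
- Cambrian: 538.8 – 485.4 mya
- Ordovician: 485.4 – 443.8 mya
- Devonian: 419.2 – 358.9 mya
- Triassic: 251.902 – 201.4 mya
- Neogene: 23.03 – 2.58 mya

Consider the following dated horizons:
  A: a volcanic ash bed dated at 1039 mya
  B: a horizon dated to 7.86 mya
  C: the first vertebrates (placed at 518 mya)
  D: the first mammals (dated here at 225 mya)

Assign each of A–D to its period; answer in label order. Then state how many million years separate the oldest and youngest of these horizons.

A: 1039 Ma lies in 1200–1000 Ma, so Stenian.
B: 7.86 Ma lies in 23.03–2.58 Ma, so Neogene.
C: 518 Ma lies in 538.8–485.4 Ma, so Cambrian.
D: 225 Ma lies in 251.902–201.4 Ma, so Triassic.
Oldest = 1039 Ma, youngest = 7.86 Ma → span 1031.14 Myr.

A — Stenian; B — Neogene; C — Cambrian; D — Triassic; span 1031.14 million years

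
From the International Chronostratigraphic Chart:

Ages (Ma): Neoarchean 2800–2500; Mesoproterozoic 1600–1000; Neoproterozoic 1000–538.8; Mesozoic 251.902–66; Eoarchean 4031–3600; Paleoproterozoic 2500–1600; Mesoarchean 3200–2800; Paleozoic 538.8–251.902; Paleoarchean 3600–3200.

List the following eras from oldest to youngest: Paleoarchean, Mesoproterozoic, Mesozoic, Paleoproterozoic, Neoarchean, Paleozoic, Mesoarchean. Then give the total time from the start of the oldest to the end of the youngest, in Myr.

Start ages (Ma): Paleoarchean 3600, Mesoarchean 3200, Neoarchean 2800, Paleoproterozoic 2500, Mesoproterozoic 1600, Paleozoic 538.8, Mesozoic 251.902.
Ordered oldest to youngest: Paleoarchean, Mesoarchean, Neoarchean, Paleoproterozoic, Mesoproterozoic, Paleozoic, Mesozoic.
Span = 3600 − 66 = 3534 Myr.

Paleoarchean, Mesoarchean, Neoarchean, Paleoproterozoic, Mesoproterozoic, Paleozoic, Mesozoic; total span 3534 Myr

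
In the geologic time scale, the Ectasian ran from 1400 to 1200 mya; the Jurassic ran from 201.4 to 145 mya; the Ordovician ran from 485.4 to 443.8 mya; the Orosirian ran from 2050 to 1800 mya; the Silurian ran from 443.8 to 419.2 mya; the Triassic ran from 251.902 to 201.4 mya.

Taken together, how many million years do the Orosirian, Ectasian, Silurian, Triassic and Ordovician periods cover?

Duration is start − end for each: (2050 − 1800) + (1400 − 1200) + (443.8 − 419.2) + (251.902 − 201.4) + (485.4 − 443.8).
That is 250 + 200 + 24.6 + 50.502 + 41.6, which totals 566.702 million years.

566.702 million years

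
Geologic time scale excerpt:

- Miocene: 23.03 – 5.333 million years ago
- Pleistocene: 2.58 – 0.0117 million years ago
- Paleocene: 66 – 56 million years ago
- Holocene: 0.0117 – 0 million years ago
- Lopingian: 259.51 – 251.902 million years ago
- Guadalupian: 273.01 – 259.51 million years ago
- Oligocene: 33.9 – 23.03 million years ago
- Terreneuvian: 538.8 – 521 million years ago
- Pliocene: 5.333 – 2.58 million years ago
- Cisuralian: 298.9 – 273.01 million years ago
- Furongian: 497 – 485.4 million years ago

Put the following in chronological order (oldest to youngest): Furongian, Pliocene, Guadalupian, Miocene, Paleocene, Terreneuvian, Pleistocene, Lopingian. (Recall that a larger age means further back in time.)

Terreneuvian → Furongian → Guadalupian → Lopingian → Paleocene → Miocene → Pliocene → Pleistocene

Read off each span (Ma): Furongian 497–485.4; Pliocene 5.333–2.58; Guadalupian 273.01–259.51; Miocene 23.03–5.333; Paleocene 66–56; Terreneuvian 538.8–521; Pleistocene 2.58–0.0117; Lopingian 259.51–251.902.
Larger Ma is older, so oldest→youngest is Terreneuvian, Furongian, Guadalupian, Lopingian, Paleocene, Miocene, Pliocene, Pleistocene.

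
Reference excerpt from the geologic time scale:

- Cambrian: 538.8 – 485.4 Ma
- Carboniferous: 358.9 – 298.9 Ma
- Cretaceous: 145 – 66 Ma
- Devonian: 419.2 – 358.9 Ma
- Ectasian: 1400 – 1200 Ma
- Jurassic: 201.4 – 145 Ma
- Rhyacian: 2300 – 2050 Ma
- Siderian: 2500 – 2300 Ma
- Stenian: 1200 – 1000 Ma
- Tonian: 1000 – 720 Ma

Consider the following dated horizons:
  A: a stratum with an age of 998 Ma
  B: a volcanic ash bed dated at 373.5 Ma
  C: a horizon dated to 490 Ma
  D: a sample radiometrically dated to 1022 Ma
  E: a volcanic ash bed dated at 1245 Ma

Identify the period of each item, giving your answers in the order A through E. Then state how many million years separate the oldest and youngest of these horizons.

A: 998 Ma lies in 1000–720 Ma, so Tonian.
B: 373.5 Ma lies in 419.2–358.9 Ma, so Devonian.
C: 490 Ma lies in 538.8–485.4 Ma, so Cambrian.
D: 1022 Ma lies in 1200–1000 Ma, so Stenian.
E: 1245 Ma lies in 1400–1200 Ma, so Ectasian.
Oldest = 1245 Ma, youngest = 373.5 Ma → span 871.5 Myr.

A — Tonian; B — Devonian; C — Cambrian; D — Stenian; E — Ectasian; span 871.5 million years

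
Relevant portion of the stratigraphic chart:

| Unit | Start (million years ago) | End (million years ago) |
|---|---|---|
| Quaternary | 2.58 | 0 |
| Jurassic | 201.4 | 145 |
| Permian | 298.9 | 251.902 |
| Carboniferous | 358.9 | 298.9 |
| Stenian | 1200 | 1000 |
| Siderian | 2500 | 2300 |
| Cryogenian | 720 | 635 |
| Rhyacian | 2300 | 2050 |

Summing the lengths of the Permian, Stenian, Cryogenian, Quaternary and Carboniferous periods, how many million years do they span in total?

Duration is start − end for each: (298.9 − 251.902) + (1200 − 1000) + (720 − 635) + (2.58 − 0) + (358.9 − 298.9).
That is 46.998 + 200 + 85 + 2.58 + 60, which totals 394.578 million years.

394.578 million years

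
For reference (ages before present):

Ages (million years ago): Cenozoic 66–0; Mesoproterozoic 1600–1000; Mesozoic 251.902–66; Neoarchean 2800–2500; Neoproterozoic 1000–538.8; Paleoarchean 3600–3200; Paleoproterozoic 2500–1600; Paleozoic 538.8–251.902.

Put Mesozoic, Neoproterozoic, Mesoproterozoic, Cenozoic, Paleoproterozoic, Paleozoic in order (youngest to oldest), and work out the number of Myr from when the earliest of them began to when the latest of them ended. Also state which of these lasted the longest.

Cenozoic, Mesozoic, Paleozoic, Neoproterozoic, Mesoproterozoic, Paleoproterozoic; total span 2500 Myr; longest is Paleoproterozoic

From the excerpt: Mesozoic 251.902–66; Neoproterozoic 1000–538.8; Mesoproterozoic 1600–1000; Cenozoic 66–0; Paleoproterozoic 2500–1600; Paleozoic 538.8–251.902 (Ma).
Larger Ma is earlier, so the oldest is Paleoproterozoic and the youngest is Cenozoic; youngest to oldest: Cenozoic, Mesozoic, Paleozoic, Neoproterozoic, Mesoproterozoic, Paleoproterozoic.
Oldest start 2500 minus youngest end 0 gives 2500 Myr overall.
Individual lengths (start − end): Mesoproterozoic 600; Paleozoic 286.898; Paleoproterozoic 900; Mesozoic 185.902; Cenozoic 66; Neoproterozoic 461.2. The largest is Paleoproterozoic at 900 Myr.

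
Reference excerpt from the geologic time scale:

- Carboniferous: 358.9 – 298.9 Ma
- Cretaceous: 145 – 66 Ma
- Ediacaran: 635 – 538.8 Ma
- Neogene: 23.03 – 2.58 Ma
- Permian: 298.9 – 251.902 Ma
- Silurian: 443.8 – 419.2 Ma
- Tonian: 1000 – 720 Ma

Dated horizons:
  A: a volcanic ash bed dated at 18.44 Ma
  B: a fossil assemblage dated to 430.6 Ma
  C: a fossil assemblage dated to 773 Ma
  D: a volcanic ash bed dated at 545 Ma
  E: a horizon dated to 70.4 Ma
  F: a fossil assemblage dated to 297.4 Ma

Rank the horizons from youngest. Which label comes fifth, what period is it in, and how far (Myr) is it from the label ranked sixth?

Sorted youngest-first by Ma: A (18.44), E (70.4), F (297.4), B (430.6), D (545), C (773).
The fifth youngest is D at 545 Ma, which lies in 635–538.8 Ma: the Ediacaran.
The sixth youngest is C at 773 Ma; separation = |545 − 773| = 228 Myr.

D, in the Ediacaran; 228 million years to C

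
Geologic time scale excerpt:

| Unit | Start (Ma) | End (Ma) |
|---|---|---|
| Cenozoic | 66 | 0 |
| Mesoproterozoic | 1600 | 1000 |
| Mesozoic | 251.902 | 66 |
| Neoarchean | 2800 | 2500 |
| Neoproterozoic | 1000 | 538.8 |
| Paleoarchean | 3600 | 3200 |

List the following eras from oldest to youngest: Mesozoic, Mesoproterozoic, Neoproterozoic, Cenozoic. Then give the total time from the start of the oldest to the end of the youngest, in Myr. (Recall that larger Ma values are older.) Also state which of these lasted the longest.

Mesoproterozoic → Neoproterozoic → Mesozoic → Cenozoic; total span 1600 Myr; longest is Mesoproterozoic

From the excerpt: Mesozoic 251.902–66; Mesoproterozoic 1600–1000; Neoproterozoic 1000–538.8; Cenozoic 66–0 (Ma).
Larger Ma is earlier, so the oldest is Mesoproterozoic and the youngest is Cenozoic; oldest to youngest: Mesoproterozoic, Neoproterozoic, Mesozoic, Cenozoic.
Oldest start 1600 minus youngest end 0 gives 1600 Myr overall.
Individual lengths (start − end): Neoproterozoic 461.2; Mesoproterozoic 600; Mesozoic 185.902; Cenozoic 66. The largest is Mesoproterozoic at 600 Myr.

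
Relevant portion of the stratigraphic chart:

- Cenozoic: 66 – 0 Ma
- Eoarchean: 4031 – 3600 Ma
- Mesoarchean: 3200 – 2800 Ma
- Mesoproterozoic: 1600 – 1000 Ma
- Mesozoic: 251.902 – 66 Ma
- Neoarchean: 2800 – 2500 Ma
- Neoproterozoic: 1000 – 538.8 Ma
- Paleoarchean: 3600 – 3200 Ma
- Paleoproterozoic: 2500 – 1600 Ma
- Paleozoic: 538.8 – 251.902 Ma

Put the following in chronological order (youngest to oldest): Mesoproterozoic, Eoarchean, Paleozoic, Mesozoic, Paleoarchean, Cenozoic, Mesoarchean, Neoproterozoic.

Cenozoic, then Mesozoic, then Paleozoic, then Neoproterozoic, then Mesoproterozoic, then Mesoarchean, then Paleoarchean, then Eoarchean

The oldest of these is Eoarchean (starts 4031 Ma) and the youngest is Cenozoic (ends 0 Ma).
In between, by decreasing start age: Paleoarchean (3600), Mesoarchean (3200), Mesoproterozoic (1600), Neoproterozoic (1000), Paleozoic (538.8), Mesozoic (251.902).
Listing youngest first means reversing that sequence.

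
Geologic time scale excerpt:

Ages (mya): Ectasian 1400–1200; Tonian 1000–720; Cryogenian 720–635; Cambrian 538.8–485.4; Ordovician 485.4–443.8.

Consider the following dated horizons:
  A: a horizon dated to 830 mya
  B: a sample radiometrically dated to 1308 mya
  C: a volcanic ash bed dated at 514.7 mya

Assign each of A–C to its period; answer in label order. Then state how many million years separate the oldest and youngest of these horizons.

A — Tonian; B — Ectasian; C — Cambrian; span 793.3 million years

A: 830 Ma lies in 1000–720 Ma, so Tonian.
B: 1308 Ma lies in 1400–1200 Ma, so Ectasian.
C: 514.7 Ma lies in 538.8–485.4 Ma, so Cambrian.
Oldest = 1308 Ma, youngest = 514.7 Ma → span 793.3 Myr.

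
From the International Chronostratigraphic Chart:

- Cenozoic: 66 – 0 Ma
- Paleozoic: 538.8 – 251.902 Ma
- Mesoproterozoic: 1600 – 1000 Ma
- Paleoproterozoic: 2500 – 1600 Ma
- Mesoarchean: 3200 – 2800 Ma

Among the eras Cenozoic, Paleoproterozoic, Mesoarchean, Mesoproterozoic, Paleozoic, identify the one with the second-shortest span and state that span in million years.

Paleozoic, 286.898 million years

Start − end for each: Cenozoic 66 − 0 = 66; Paleoproterozoic 2500 − 1600 = 900; Mesoarchean 3200 − 2800 = 400; Mesoproterozoic 1600 − 1000 = 600; Paleozoic 538.8 − 251.902 = 286.898.
Ranking these from shortest: Cenozoic < Paleozoic < Mesoarchean < Mesoproterozoic < Paleoproterozoic.
Position 2 in that ranking is Paleozoic, which lasted 286.898 Myr.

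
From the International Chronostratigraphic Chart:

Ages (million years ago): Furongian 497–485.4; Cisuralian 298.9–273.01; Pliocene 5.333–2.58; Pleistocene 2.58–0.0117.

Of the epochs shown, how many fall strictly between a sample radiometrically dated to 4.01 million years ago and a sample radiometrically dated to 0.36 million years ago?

0

Checking each listed span, none has both start < 4.01 Ma and end > 0.36 Ma — every epoch straddles one of the two dates or lies outside them — so the count is 0.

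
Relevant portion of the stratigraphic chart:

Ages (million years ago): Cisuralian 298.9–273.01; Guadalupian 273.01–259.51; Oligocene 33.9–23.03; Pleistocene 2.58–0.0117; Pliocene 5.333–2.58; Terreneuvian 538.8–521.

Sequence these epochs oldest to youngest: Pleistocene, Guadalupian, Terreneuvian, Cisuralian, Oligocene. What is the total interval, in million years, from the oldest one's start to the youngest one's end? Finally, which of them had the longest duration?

Start ages (Ma): Terreneuvian 538.8, Cisuralian 298.9, Guadalupian 273.01, Oligocene 33.9, Pleistocene 2.58.
Ordered oldest to youngest: Terreneuvian, Cisuralian, Guadalupian, Oligocene, Pleistocene.
Span = 538.8 − 0.0117 = 538.7883 Myr.
Durations: Terreneuvian 17.8, Cisuralian 25.89, Oligocene 10.87, Guadalupian 13.5, Pleistocene 2.5683 → longest is Cisuralian (25.89 Myr).

Terreneuvian → Cisuralian → Guadalupian → Oligocene → Pleistocene; total span 538.7883 Myr; longest is Cisuralian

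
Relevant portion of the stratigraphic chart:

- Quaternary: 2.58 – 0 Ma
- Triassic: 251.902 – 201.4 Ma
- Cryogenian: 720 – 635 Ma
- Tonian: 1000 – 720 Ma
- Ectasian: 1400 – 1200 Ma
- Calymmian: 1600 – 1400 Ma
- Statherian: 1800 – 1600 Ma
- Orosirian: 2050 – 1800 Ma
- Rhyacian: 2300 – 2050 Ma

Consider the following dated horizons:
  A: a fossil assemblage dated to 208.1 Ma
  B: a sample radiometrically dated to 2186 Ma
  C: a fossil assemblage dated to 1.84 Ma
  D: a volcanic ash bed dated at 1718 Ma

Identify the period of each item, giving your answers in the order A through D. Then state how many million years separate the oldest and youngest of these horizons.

A — Triassic; B — Rhyacian; C — Quaternary; D — Statherian; span 2184.16 million years

A: 208.1 Ma lies in 251.902–201.4 Ma, so Triassic.
B: 2186 Ma lies in 2300–2050 Ma, so Rhyacian.
C: 1.84 Ma lies in 2.58–0 Ma, so Quaternary.
D: 1718 Ma lies in 1800–1600 Ma, so Statherian.
Oldest = 2186 Ma, youngest = 1.84 Ma → span 2184.16 Myr.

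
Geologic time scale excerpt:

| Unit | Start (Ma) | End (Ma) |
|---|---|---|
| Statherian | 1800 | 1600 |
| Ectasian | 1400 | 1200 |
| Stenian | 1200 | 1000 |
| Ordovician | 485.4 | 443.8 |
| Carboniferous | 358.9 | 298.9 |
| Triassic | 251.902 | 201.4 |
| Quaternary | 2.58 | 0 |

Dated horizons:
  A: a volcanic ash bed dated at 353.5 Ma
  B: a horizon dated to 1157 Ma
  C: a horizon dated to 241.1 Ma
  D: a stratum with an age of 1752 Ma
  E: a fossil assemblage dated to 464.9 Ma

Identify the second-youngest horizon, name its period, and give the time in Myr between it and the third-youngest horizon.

A, in the Carboniferous; 111.4 million years to E

Smaller Ma means younger, so youngest first: C 241.1 < A 353.5 < E 464.9 < B 1157 < D 1752.
Counting 2 along gives A (353.5 Ma); the excerpt puts that inside the Carboniferous, 358.9–298.9 Ma.
Next in line is E (464.9 Ma), and 464.9 − 353.5 = 111.4 Myr.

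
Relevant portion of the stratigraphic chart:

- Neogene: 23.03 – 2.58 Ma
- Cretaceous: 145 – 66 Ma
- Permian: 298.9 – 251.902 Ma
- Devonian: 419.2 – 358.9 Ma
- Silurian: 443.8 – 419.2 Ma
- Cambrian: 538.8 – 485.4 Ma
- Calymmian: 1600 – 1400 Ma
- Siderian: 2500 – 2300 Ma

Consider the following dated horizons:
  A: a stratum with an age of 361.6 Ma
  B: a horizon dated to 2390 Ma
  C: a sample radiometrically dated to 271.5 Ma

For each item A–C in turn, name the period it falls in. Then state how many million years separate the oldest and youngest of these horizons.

Match each age against the start–end ranges in the excerpt: A = 361.6 Ma → Devonian (419.2–358.9); B = 2390 Ma → Siderian (2500–2300); C = 271.5 Ma → Permian (298.9–251.902).
The largest age is 2390 Ma and the smallest is 271.5 Ma; their difference is 2118.5 Myr.

A — Devonian; B — Siderian; C — Permian; span 2118.5 million years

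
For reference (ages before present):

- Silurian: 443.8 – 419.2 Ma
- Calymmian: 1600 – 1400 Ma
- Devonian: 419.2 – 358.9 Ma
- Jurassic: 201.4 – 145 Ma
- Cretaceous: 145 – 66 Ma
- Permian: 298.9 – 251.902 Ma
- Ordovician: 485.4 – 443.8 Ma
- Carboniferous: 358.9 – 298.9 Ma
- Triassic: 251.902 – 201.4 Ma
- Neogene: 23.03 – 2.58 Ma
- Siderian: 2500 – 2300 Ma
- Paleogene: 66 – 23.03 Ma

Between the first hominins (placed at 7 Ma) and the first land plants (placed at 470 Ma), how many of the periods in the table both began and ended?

8

The older date is 470 Ma and the younger is 7 Ma.
Periods with start < 470 and end > 7 Ma: Silurian (443.8–419.2), Devonian (419.2–358.9), Carboniferous (358.9–298.9), Permian (298.9–251.902), Triassic (251.902–201.4), Jurassic (201.4–145), Cretaceous (145–66), Paleogene (66–23.03).
That is 8 complete periods.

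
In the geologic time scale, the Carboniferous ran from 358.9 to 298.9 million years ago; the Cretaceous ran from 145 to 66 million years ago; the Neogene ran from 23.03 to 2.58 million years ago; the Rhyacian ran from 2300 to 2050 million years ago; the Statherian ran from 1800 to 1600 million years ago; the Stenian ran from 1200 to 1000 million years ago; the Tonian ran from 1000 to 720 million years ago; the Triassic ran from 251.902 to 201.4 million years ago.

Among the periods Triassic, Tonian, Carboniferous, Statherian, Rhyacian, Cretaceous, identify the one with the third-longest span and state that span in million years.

Statherian, 200 million years

Start − end for each: Triassic 251.902 − 201.4 = 50.502; Tonian 1000 − 720 = 280; Carboniferous 358.9 − 298.9 = 60; Statherian 1800 − 1600 = 200; Rhyacian 2300 − 2050 = 250; Cretaceous 145 − 66 = 79.
Ranking these from longest: Tonian > Rhyacian > Statherian > Cretaceous > Carboniferous > Triassic.
Position 3 in that ranking is Statherian, which lasted 200 Myr.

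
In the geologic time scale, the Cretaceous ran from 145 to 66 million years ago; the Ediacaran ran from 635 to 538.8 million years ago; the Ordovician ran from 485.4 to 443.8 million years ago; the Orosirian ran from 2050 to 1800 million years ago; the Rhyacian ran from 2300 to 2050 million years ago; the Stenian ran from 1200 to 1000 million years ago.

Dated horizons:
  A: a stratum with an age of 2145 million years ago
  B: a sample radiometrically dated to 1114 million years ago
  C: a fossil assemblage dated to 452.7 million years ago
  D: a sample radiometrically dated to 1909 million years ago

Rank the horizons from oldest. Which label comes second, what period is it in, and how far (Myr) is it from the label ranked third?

Larger Ma means older, so oldest first: A 2145 > D 1909 > B 1114 > C 452.7.
Counting 2 along gives D (1909 Ma); the excerpt puts that inside the Orosirian, 2050–1800 Ma.
Next in line is B (1114 Ma), and 1909 − 1114 = 795 Myr.

D, in the Orosirian; 795 million years to B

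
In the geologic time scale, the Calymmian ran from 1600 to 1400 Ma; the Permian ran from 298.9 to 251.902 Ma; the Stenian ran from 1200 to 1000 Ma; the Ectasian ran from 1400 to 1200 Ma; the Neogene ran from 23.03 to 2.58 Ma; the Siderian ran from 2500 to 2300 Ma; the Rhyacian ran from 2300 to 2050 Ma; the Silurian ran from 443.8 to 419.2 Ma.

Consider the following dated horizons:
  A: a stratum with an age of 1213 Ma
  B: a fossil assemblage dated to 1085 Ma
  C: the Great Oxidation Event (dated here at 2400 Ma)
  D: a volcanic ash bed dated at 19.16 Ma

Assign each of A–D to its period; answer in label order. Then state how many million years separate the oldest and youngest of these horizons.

A: 1213 Ma lies in 1400–1200 Ma, so Ectasian.
B: 1085 Ma lies in 1200–1000 Ma, so Stenian.
C: 2400 Ma lies in 2500–2300 Ma, so Siderian.
D: 19.16 Ma lies in 23.03–2.58 Ma, so Neogene.
Oldest = 2400 Ma, youngest = 19.16 Ma → span 2380.84 Myr.

A — Ectasian; B — Stenian; C — Siderian; D — Neogene; span 2380.84 million years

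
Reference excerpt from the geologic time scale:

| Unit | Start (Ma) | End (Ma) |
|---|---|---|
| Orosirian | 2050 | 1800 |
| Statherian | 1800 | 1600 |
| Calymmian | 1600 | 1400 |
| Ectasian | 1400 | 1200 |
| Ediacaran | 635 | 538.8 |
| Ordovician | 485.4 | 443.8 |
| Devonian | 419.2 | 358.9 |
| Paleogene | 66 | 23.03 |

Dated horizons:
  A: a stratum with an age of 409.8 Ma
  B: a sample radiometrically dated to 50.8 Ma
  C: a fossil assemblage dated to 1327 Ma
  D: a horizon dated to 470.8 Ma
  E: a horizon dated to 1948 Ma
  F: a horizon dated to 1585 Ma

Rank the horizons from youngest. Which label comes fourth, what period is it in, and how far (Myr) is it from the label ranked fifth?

C, in the Ectasian; 258 million years to F

Sorted youngest-first by Ma: B (50.8), A (409.8), D (470.8), C (1327), F (1585), E (1948).
The fourth youngest is C at 1327 Ma, which lies in 1400–1200 Ma: the Ectasian.
The fifth youngest is F at 1585 Ma; separation = |1327 − 1585| = 258 Myr.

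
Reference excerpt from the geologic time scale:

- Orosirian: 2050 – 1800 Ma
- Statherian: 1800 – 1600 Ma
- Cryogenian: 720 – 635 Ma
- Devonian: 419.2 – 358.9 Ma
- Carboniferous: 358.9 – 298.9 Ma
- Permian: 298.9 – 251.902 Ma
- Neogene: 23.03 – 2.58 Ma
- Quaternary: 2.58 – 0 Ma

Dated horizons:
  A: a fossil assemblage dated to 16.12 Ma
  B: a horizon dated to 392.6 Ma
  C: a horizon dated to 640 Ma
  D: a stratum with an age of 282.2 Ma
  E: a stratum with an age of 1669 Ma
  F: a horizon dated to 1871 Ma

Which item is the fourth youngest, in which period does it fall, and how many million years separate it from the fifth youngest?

Smaller Ma means younger, so youngest first: A 16.12 < D 282.2 < B 392.6 < C 640 < E 1669 < F 1871.
Counting 4 along gives C (640 Ma); the excerpt puts that inside the Cryogenian, 720–635 Ma.
Next in line is E (1669 Ma), and 1669 − 640 = 1029 Myr.

C, in the Cryogenian; 1029 million years to E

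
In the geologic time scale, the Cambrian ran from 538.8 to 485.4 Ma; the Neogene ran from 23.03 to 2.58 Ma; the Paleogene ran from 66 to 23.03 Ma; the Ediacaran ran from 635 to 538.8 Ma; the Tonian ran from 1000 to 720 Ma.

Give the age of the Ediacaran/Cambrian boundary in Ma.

538.8 Ma

The Ediacaran ends and the Cambrian begins at 538.8 Ma.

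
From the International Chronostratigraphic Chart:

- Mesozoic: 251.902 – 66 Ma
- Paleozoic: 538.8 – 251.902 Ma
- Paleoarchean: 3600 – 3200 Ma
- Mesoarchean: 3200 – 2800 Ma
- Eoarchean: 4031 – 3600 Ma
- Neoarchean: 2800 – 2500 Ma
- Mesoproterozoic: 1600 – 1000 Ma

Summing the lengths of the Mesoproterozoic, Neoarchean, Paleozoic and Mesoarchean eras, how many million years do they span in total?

1586.898 million years

Duration is start − end for each: (1600 − 1000) + (2800 − 2500) + (538.8 − 251.902) + (3200 − 2800).
That is 600 + 300 + 286.898 + 400, which totals 1586.898 million years.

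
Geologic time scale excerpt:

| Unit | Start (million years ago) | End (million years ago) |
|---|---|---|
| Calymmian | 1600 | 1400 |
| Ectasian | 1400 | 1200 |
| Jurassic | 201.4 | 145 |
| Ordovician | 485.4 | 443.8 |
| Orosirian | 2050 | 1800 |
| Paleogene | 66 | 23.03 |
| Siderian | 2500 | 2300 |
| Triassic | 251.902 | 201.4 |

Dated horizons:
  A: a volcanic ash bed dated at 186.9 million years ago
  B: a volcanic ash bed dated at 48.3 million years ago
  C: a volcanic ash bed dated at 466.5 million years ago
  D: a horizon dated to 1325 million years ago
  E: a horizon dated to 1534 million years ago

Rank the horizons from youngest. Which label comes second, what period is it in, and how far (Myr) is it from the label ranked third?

A, in the Jurassic; 279.6 million years to C

Smaller Ma means younger, so youngest first: B 48.3 < A 186.9 < C 466.5 < D 1325 < E 1534.
Counting 2 along gives A (186.9 Ma); the excerpt puts that inside the Jurassic, 201.4–145 Ma.
Next in line is C (466.5 Ma), and 466.5 − 186.9 = 279.6 Myr.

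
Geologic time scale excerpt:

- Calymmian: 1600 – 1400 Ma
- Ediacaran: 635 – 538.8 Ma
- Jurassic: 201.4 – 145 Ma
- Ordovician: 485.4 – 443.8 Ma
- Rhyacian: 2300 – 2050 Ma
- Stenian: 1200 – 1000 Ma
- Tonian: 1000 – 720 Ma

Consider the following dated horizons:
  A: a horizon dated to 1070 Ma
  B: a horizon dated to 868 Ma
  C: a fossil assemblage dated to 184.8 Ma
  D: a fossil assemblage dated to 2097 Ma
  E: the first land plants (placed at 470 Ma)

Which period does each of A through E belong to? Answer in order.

A: 1070 Ma lies in 1200–1000 Ma, so Stenian.
B: 868 Ma lies in 1000–720 Ma, so Tonian.
C: 184.8 Ma lies in 201.4–145 Ma, so Jurassic.
D: 2097 Ma lies in 2300–2050 Ma, so Rhyacian.
E: 470 Ma lies in 485.4–443.8 Ma, so Ordovician.

A — Stenian; B — Tonian; C — Jurassic; D — Rhyacian; E — Ordovician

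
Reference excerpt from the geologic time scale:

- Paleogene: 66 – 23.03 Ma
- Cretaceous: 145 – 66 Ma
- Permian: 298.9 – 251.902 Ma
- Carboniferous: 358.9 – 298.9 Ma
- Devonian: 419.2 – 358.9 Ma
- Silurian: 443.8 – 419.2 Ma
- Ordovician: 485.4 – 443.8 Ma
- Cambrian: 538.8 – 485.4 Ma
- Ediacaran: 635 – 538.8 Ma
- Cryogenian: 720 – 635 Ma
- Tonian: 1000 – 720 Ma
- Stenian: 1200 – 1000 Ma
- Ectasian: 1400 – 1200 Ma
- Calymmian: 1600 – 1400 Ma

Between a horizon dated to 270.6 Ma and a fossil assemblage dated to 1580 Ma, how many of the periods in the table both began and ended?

10

The older date is 1580 Ma and the younger is 270.6 Ma.
Periods with start < 1580 and end > 270.6 Ma: Ectasian (1400–1200), Stenian (1200–1000), Tonian (1000–720), Cryogenian (720–635), Ediacaran (635–538.8), Cambrian (538.8–485.4), Ordovician (485.4–443.8), Silurian (443.8–419.2), Devonian (419.2–358.9), Carboniferous (358.9–298.9).
That is 10 complete periods.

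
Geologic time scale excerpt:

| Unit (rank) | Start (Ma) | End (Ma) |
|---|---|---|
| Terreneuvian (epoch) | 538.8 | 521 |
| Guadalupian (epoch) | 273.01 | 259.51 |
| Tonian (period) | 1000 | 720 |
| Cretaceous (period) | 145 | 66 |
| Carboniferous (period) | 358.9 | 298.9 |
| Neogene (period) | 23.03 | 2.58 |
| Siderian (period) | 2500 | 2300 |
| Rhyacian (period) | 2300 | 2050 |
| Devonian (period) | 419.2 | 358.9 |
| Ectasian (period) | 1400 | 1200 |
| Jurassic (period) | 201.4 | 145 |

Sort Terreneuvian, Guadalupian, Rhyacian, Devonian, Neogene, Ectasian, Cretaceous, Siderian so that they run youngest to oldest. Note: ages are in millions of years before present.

Neogene → Cretaceous → Guadalupian → Devonian → Terreneuvian → Ectasian → Rhyacian → Siderian

The oldest of these is Siderian (starts 2500 Ma) and the youngest is Neogene (ends 2.58 Ma).
In between, by decreasing start age: Rhyacian (2300), Ectasian (1400), Terreneuvian (538.8), Devonian (419.2), Guadalupian (273.01), Cretaceous (145).
Listing youngest first means reversing that sequence.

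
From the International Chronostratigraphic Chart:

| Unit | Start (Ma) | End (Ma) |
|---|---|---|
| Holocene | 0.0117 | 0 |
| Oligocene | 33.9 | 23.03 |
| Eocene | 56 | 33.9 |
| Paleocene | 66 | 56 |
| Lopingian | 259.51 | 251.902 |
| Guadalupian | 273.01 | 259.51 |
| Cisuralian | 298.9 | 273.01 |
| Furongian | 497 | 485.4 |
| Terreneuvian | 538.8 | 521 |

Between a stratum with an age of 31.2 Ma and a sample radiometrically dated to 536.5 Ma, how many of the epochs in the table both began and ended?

6

The older date is 536.5 Ma and the younger is 31.2 Ma.
Epochs with start < 536.5 and end > 31.2 Ma: Furongian (497–485.4), Cisuralian (298.9–273.01), Guadalupian (273.01–259.51), Lopingian (259.51–251.902), Paleocene (66–56), Eocene (56–33.9).
That is 6 complete epochs.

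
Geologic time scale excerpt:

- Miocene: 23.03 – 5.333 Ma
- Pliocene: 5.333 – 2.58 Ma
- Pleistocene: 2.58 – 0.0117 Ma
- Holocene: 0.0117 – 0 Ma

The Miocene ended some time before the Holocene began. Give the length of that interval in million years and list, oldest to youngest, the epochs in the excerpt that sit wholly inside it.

5.3213 million years; Pliocene, Pleistocene

The Miocene closes at 5.333 Ma and the Holocene opens at 0.0117 Ma, so the interval is 5.333 − 0.0117 = 5.3213 Myr.
An epoch fits inside if it starts at or after 5.333 Ma and ends at or before 0.0117 Ma; oldest first that gives Pliocene, Pleistocene.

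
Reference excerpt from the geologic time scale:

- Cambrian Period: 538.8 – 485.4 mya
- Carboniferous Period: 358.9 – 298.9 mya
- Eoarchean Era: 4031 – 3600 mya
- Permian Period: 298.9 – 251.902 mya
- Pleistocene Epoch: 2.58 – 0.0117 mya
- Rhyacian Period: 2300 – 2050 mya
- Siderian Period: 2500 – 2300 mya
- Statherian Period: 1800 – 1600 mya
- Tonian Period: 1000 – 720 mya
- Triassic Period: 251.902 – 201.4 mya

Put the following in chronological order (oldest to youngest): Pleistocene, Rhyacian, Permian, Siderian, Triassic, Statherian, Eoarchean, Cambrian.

Sorting by start age (descending Ma, since larger Ma = older): Eoarchean start 4031, Siderian start 2500, Rhyacian start 2300, Statherian start 1800, Cambrian start 538.8, Permian start 298.9, Triassic start 251.902, Pleistocene start 2.58.

Eoarchean → Siderian → Rhyacian → Statherian → Cambrian → Permian → Triassic → Pleistocene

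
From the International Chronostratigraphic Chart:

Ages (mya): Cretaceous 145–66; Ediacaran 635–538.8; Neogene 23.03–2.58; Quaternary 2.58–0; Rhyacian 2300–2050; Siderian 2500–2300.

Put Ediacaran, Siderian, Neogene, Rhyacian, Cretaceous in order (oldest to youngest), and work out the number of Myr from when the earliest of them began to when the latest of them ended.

Siderian, Rhyacian, Ediacaran, Cretaceous, Neogene; total span 2497.42 Myr

From the excerpt: Ediacaran 635–538.8; Siderian 2500–2300; Neogene 23.03–2.58; Rhyacian 2300–2050; Cretaceous 145–66 (Ma).
Larger Ma is earlier, so the oldest is Siderian and the youngest is Neogene; oldest to youngest: Siderian, Rhyacian, Ediacaran, Cretaceous, Neogene.
Oldest start 2500 minus youngest end 2.58 gives 2497.42 Myr overall.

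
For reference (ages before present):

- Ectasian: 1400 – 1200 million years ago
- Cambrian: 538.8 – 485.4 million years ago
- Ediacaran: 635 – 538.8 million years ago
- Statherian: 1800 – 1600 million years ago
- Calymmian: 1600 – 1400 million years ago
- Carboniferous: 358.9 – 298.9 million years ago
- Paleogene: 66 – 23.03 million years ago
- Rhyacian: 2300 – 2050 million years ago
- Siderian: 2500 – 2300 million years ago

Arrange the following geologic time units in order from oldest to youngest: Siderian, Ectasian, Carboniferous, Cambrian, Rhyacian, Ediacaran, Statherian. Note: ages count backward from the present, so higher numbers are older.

Siderian → Rhyacian → Statherian → Ectasian → Ediacaran → Cambrian → Carboniferous

Read off each span (Ma): Siderian 2500–2300; Ectasian 1400–1200; Carboniferous 358.9–298.9; Cambrian 538.8–485.4; Rhyacian 2300–2050; Ediacaran 635–538.8; Statherian 1800–1600.
Larger Ma is older, so oldest→youngest is Siderian, Rhyacian, Statherian, Ectasian, Ediacaran, Cambrian, Carboniferous.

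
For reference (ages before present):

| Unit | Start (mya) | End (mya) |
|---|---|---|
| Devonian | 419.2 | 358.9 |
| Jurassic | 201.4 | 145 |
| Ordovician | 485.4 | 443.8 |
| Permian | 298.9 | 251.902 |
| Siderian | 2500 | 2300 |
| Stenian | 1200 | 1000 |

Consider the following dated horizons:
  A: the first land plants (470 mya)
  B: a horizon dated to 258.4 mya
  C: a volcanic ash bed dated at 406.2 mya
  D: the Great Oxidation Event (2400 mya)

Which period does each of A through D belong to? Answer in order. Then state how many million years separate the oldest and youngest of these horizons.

A — Ordovician; B — Permian; C — Devonian; D — Siderian; span 2141.6 million years

A: 470 Ma lies in 485.4–443.8 Ma, so Ordovician.
B: 258.4 Ma lies in 298.9–251.902 Ma, so Permian.
C: 406.2 Ma lies in 419.2–358.9 Ma, so Devonian.
D: 2400 Ma lies in 2500–2300 Ma, so Siderian.
Oldest = 2400 Ma, youngest = 258.4 Ma → span 2141.6 Myr.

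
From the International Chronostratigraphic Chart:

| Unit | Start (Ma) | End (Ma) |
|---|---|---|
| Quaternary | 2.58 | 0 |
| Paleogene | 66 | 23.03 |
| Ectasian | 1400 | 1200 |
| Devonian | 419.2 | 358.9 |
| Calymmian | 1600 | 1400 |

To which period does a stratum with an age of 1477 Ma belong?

1477 Ma lies between 1600 and 1400 Ma, so it falls in the Calymmian.

Calymmian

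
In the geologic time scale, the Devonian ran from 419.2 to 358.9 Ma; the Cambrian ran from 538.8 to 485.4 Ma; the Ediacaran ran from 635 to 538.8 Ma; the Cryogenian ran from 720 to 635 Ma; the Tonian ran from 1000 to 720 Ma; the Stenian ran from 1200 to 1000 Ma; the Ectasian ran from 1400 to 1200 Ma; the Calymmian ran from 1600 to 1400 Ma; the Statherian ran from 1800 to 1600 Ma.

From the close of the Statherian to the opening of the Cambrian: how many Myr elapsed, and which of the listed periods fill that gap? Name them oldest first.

1061.2 million years; Calymmian, Ectasian, Stenian, Tonian, Cryogenian, Ediacaran

End of Statherian = 1600 Ma; start of Cambrian = 538.8 Ma.
Gap = 1600 − 538.8 = 1061.2 Myr.
Periods wholly inside 1600–538.8 Ma: Calymmian (1600–1400), Ectasian (1400–1200), Stenian (1200–1000), Tonian (1000–720), Cryogenian (720–635), Ediacaran (635–538.8).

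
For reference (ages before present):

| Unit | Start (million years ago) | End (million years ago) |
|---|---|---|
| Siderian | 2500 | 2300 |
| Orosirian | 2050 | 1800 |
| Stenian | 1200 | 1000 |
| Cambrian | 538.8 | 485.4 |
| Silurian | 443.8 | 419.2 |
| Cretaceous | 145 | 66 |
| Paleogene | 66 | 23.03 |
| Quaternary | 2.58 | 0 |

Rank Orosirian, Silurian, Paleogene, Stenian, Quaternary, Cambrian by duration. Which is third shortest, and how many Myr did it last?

Paleogene, 42.97 million years

Start − end for each: Orosirian 2050 − 1800 = 250; Silurian 443.8 − 419.2 = 24.6; Paleogene 66 − 23.03 = 42.97; Stenian 1200 − 1000 = 200; Quaternary 2.58 − 0 = 2.58; Cambrian 538.8 − 485.4 = 53.4.
Ranking these from shortest: Quaternary < Silurian < Paleogene < Cambrian < Stenian < Orosirian.
Position 3 in that ranking is Paleogene, which lasted 42.97 Myr.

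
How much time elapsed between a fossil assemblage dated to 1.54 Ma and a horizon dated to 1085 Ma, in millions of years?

1085 − 1.54 = 1083.46 million years.

1083.46 million years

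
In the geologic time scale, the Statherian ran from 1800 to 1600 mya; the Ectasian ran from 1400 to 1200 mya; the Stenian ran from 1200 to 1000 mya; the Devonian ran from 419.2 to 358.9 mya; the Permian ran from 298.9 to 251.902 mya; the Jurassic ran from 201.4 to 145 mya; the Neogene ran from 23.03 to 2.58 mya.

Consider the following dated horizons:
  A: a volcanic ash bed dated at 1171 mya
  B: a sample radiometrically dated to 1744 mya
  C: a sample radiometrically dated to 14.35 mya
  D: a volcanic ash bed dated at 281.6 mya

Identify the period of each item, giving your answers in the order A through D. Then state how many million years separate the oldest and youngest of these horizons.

A — Stenian; B — Statherian; C — Neogene; D — Permian; span 1729.65 million years

A: 1171 Ma lies in 1200–1000 Ma, so Stenian.
B: 1744 Ma lies in 1800–1600 Ma, so Statherian.
C: 14.35 Ma lies in 23.03–2.58 Ma, so Neogene.
D: 281.6 Ma lies in 298.9–251.902 Ma, so Permian.
Oldest = 1744 Ma, youngest = 14.35 Ma → span 1729.65 Myr.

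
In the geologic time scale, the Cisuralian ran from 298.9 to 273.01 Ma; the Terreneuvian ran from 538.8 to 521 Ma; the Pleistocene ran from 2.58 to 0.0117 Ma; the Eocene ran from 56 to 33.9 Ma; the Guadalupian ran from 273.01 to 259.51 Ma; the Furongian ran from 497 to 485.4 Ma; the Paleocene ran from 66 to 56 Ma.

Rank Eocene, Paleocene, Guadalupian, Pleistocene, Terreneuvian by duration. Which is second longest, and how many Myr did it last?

Durations: Eocene 22.1; Paleocene 10; Guadalupian 13.5; Pleistocene 2.5683; Terreneuvian 17.8 Myr.
Sorted longest-first: Eocene (22.1), Terreneuvian (17.8), Guadalupian (13.5), Paleocene (10), Pleistocene (2.5683).
The second longest is Terreneuvian at 17.8 Myr.

Terreneuvian, 17.8 million years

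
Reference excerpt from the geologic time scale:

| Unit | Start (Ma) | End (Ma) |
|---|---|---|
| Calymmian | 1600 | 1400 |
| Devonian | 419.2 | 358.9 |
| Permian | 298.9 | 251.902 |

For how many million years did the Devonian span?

60.3 million years

419.2 − 358.9 = 60.3 million years.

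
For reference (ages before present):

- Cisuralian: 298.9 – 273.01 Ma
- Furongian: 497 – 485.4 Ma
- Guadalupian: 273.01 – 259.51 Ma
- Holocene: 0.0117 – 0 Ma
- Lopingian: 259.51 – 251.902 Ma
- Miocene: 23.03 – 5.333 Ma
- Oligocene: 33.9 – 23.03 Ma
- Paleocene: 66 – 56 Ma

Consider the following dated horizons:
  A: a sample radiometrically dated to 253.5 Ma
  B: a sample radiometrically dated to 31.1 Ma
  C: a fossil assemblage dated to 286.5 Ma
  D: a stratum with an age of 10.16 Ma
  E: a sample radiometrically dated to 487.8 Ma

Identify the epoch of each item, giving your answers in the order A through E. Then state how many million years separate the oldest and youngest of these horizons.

A: 253.5 Ma lies in 259.51–251.902 Ma, so Lopingian.
B: 31.1 Ma lies in 33.9–23.03 Ma, so Oligocene.
C: 286.5 Ma lies in 298.9–273.01 Ma, so Cisuralian.
D: 10.16 Ma lies in 23.03–5.333 Ma, so Miocene.
E: 487.8 Ma lies in 497–485.4 Ma, so Furongian.
Oldest = 487.8 Ma, youngest = 10.16 Ma → span 477.64 Myr.

A — Lopingian; B — Oligocene; C — Cisuralian; D — Miocene; E — Furongian; span 477.64 million years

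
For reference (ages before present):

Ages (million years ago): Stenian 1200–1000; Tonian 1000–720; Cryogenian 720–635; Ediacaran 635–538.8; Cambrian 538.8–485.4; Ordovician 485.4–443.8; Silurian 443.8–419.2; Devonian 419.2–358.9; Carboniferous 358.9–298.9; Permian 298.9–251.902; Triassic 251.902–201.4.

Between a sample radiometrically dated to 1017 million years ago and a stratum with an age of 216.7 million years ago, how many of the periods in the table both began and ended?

9

1017 Ma sits inside the Stenian (1200–1000) and 216.7 Ma inside the Triassic (251.902–201.4); neither of those is wholly between the two dates.
The listed periods lying completely between them are Tonian, Cryogenian, Ediacaran, Cambrian, Ordovician, Silurian, Devonian, Carboniferous, Permian — 9 in all.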